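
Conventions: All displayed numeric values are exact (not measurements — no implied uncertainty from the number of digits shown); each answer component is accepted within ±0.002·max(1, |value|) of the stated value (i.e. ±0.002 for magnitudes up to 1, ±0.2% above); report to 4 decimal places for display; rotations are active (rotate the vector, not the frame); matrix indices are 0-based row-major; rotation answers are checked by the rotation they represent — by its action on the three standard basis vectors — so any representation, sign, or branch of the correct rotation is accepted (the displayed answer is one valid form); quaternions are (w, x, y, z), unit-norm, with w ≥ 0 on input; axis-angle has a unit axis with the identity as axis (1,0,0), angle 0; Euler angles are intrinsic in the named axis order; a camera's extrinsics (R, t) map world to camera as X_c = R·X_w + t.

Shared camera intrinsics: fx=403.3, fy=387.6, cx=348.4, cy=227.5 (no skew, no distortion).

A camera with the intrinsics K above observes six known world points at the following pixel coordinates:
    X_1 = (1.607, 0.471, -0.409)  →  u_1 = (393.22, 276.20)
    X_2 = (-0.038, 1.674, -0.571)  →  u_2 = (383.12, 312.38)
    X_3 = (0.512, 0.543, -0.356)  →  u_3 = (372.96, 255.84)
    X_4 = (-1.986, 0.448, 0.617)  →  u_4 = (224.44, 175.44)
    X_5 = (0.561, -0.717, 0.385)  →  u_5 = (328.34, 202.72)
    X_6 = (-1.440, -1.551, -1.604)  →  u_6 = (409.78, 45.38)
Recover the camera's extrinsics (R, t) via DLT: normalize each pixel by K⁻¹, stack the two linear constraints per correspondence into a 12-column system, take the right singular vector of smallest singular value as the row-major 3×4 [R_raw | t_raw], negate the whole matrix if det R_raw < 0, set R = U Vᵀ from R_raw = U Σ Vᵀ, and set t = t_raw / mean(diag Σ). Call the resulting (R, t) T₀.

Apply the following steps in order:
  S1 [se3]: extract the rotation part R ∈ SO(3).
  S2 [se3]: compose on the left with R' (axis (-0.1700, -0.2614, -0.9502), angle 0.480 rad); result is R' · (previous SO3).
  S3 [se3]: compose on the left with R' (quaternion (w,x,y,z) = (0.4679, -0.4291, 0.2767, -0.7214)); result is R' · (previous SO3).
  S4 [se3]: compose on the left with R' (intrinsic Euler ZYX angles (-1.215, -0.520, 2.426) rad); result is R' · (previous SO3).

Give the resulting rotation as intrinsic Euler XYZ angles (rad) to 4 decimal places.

rotation (euler_xyz) = (-0.0017, 0.1343, -0.9772)

source (pnp_recover): camera pose = R=[0.3355 0.0397 -0.9412; 0.4695 0.8591 0.2036; 0.8167 -0.5102 0.2696], t=(-0.1501, -0.1799, 6.1702)
after S1 (rot_of_se3): [0.3355 0.0397 -0.9412; 0.4695 0.8591 0.2036; 0.8167 -0.5102 0.2696]
after S2 (compose_so3): [0.4234 0.4689 -0.7751; 0.3615 0.6971 0.6192; 0.8307 -0.5424 0.1256]
after S3 (compose_so3): [0.8054 -0.2621 0.5315; -0.5323 -0.7143 0.4544; 0.2606 -0.6489 -0.7149]
after S4 (compose_so3): [0.5543 0.8215 0.1339; -0.8291 0.5591 0.0016; -0.0735 -0.1119 0.9910]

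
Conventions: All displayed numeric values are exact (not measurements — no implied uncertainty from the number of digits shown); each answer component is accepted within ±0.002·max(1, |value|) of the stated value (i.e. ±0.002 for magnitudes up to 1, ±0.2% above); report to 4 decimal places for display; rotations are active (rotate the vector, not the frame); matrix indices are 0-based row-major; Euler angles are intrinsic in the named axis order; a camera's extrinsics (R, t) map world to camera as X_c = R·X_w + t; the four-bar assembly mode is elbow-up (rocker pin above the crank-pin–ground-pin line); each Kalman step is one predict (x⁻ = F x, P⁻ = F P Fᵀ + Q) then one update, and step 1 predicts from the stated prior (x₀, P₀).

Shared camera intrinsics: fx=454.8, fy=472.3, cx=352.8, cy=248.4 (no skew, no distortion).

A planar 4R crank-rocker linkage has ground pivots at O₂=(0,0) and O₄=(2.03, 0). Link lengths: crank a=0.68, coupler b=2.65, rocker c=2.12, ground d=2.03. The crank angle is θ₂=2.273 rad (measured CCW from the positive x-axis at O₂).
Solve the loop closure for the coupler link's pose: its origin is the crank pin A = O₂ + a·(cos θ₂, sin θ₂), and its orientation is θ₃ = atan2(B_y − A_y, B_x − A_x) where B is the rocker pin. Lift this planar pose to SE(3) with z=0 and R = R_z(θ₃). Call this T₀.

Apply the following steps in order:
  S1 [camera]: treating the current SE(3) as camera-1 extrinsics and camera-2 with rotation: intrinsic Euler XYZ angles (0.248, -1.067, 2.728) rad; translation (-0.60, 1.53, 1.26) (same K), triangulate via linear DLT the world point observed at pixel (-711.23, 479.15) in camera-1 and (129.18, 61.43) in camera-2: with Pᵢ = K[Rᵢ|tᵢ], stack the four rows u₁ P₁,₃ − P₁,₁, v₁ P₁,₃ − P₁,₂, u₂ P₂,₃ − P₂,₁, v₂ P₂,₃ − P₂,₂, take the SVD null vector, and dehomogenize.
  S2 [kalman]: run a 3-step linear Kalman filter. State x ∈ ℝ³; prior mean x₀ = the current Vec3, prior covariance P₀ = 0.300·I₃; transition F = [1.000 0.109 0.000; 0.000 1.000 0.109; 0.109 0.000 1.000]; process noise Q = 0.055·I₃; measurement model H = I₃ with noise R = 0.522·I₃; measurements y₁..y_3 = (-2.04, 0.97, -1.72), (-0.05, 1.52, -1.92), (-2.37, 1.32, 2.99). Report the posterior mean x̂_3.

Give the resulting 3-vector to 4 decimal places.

result = (-1.3570, 1.3683, 0.2333)

source (fourbar_fk): coupler pose = R=[0.8045 -0.5939 0.0000; 0.5939 0.8045 0.0000; 0.0000 0.0000 1.0000], t=(-0.4392, 0.5191, 0.0000)
after S1 (triangulate): (-1.8785, 1.4752, 1.2082)
after S2 (kf_track): (-1.3570, 1.3683, 0.2333)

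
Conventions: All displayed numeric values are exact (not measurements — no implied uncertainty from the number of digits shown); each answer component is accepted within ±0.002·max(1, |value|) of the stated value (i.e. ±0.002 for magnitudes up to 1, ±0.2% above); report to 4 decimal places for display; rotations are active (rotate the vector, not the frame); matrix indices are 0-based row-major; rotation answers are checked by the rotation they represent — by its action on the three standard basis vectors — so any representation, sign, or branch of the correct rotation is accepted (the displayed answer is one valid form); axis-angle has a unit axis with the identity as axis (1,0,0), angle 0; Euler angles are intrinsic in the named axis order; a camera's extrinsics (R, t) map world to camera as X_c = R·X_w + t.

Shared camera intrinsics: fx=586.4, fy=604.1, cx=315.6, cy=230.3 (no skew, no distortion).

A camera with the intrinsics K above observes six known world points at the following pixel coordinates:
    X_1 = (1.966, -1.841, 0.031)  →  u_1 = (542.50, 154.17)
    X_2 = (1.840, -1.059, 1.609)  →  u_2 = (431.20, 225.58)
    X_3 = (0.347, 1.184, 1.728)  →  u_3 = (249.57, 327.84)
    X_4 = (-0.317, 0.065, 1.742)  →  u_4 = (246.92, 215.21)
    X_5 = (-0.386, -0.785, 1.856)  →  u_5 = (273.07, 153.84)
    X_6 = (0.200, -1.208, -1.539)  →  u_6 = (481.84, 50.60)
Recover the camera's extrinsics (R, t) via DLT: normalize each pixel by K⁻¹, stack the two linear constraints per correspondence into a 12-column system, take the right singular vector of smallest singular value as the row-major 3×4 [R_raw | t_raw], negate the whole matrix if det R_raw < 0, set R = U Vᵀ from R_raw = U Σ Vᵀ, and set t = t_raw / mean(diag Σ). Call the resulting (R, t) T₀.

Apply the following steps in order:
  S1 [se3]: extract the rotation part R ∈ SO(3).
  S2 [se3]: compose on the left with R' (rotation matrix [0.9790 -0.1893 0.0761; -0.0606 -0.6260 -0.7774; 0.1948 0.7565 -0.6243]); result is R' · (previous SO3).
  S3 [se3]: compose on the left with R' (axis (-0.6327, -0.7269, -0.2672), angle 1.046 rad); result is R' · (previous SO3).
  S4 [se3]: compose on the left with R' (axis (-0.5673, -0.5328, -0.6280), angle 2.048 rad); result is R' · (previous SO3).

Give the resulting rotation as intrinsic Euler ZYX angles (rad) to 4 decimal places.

source (pnp_recover): camera pose = R=[0.8295 -0.4554 -0.3234; 0.5062 0.8576 0.0909; 0.2359 -0.2391 0.9419], t=(0.0300, -0.2300, 5.5004)
after S1 (rot_of_se3): [0.8295 -0.4554 -0.3234; 0.5062 0.8576 0.0909; 0.2359 -0.2391 0.9419]
after S2 (compose_so3): [0.7342 -0.6263 -0.2621; -0.5506 -0.3234 -0.7696; 0.3972 0.7093 -0.5823]
after S3 (compose_so3): [0.0444 -0.9743 -0.2210; -0.1663 0.2109 -0.9632; 0.9851 0.0796 -0.1526]
after S4 (compose_so3): [-0.1197 0.2044 -0.9715; 0.9796 0.1831 -0.0822; 0.1611 -0.9616 -0.2222]

rotation (euler_zyx) = (1.6924, -0.1618, -1.7979)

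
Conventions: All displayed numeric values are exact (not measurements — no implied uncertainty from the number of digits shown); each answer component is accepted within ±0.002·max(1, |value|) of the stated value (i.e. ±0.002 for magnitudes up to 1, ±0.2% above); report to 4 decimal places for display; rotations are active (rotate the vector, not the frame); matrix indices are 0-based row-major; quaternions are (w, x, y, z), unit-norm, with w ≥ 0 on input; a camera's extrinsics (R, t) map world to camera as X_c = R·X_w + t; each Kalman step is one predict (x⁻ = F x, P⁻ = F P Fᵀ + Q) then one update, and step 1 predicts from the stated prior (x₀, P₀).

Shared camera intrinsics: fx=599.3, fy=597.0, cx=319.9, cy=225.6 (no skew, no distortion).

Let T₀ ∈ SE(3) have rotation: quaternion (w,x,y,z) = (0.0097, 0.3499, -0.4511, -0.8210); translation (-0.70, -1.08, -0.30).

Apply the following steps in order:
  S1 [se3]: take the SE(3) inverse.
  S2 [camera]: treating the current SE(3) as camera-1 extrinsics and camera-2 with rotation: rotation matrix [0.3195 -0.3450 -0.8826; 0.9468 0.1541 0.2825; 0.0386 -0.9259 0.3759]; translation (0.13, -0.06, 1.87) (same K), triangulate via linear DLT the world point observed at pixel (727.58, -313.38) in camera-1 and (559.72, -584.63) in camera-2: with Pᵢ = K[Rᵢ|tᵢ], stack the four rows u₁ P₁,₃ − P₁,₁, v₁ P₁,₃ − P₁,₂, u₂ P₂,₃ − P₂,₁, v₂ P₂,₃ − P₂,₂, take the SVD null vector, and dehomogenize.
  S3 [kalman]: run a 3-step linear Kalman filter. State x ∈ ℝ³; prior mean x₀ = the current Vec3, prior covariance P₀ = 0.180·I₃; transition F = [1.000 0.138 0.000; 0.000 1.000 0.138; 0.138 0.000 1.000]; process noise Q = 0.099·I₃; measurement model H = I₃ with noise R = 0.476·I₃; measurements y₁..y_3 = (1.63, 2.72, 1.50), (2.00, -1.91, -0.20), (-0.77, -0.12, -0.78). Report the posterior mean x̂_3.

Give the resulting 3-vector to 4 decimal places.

after S1 (invert_se3): R=[-0.7550 -0.3316 -0.5658; -0.2997 -0.5929 0.7475; -0.5833 0.7339 0.3482], t=(-1.0563, -0.6259, 0.4888)
after S2 (triangulate): (-1.5885, 0.0422, -1.0651)
after S3 (kf_track): (0.0540, -0.1163, -0.4119)

result = (0.0540, -0.1163, -0.4119)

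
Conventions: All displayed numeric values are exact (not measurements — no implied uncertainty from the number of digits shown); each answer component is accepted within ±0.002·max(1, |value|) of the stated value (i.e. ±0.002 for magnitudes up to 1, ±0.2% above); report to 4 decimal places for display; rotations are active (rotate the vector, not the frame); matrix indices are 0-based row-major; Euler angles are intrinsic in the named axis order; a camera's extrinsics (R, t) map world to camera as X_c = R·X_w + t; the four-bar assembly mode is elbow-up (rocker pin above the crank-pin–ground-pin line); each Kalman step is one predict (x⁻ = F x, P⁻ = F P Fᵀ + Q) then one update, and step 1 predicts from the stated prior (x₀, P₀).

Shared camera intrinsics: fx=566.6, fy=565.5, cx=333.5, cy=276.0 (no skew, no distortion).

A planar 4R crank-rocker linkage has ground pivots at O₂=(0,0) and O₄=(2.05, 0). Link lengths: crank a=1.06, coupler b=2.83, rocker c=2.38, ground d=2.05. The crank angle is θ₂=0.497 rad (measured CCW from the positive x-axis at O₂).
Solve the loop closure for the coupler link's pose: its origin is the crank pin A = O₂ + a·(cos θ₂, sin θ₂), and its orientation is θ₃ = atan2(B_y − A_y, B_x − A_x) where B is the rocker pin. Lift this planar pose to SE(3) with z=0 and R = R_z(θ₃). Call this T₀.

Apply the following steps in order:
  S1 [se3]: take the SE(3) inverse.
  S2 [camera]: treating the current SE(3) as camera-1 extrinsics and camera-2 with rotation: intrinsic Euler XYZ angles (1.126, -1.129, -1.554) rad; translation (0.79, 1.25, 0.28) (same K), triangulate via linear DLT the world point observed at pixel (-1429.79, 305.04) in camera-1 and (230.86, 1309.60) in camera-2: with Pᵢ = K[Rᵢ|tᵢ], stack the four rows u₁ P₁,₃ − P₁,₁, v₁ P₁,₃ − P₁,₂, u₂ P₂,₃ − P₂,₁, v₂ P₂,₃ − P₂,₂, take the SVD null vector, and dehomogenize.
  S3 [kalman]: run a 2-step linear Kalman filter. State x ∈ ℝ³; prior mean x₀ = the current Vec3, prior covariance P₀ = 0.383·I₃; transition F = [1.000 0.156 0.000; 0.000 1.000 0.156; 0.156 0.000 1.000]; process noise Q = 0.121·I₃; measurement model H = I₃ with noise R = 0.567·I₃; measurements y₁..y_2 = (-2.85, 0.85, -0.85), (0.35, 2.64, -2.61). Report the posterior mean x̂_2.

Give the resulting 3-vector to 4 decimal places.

source (fourbar_fk): coupler pose = R=[0.8479 -0.5301 0.0000; 0.5301 0.8479 0.0000; 0.0000 0.0000 1.0000], t=(0.9318, 0.5054, 0.0000)
after S1 (invert_se3): R=[0.8479 0.5301 0.0000; -0.5301 0.8479 0.0000; 0.0000 0.0000 1.0000], t=(-1.0580, 0.0654, 0.0000)
after S2 (triangulate): (-1.0747, -0.7034, 0.7526)
after S3 (kf_track): (-1.0046, 1.0793, -1.1363)

result = (-1.0046, 1.0793, -1.1363)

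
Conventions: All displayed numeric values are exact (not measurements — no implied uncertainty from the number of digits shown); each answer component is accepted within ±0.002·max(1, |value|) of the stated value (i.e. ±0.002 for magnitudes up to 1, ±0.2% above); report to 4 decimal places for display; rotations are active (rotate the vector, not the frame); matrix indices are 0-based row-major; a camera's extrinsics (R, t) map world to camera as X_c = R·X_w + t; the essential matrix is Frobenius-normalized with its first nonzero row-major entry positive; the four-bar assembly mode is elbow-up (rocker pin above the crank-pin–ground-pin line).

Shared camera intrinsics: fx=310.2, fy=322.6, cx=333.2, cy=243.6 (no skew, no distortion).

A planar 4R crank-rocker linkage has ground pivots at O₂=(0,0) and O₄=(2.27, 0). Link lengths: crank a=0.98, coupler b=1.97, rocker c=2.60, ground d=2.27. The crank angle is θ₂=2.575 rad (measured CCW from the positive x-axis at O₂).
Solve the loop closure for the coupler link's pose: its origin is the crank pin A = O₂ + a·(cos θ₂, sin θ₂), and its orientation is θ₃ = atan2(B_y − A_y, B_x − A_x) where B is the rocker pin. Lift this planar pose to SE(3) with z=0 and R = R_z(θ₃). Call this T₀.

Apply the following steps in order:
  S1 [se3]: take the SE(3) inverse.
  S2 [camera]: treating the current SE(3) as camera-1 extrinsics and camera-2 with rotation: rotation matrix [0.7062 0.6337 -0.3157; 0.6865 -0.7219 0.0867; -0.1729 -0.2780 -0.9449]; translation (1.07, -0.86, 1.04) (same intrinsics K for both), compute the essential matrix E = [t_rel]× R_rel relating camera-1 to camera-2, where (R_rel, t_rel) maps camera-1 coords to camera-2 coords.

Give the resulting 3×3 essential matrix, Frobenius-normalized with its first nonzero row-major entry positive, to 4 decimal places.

source (fourbar_fk): coupler pose = R=[0.6949 -0.7191 0.0000; 0.7191 0.6949 0.0000; 0.0000 0.0000 1.0000], t=(-0.8269, 0.5260, 0.0000)
after S1 (invert_se3): R=[0.6949 0.7191 0.0000; -0.7191 0.6949 -0.0000; 0.0000 0.0000 1.0000], t=(0.1963, -0.9601, 0.0000)
after S2 (essential): [0.1965 0.3652 0.5110; 0.3927 -0.0043 0.1412; 0.5294 -0.2961 -0.1578]

matrix = [0.1965 0.3652 0.5110; 0.3927 -0.0043 0.1412; 0.5294 -0.2961 -0.1578]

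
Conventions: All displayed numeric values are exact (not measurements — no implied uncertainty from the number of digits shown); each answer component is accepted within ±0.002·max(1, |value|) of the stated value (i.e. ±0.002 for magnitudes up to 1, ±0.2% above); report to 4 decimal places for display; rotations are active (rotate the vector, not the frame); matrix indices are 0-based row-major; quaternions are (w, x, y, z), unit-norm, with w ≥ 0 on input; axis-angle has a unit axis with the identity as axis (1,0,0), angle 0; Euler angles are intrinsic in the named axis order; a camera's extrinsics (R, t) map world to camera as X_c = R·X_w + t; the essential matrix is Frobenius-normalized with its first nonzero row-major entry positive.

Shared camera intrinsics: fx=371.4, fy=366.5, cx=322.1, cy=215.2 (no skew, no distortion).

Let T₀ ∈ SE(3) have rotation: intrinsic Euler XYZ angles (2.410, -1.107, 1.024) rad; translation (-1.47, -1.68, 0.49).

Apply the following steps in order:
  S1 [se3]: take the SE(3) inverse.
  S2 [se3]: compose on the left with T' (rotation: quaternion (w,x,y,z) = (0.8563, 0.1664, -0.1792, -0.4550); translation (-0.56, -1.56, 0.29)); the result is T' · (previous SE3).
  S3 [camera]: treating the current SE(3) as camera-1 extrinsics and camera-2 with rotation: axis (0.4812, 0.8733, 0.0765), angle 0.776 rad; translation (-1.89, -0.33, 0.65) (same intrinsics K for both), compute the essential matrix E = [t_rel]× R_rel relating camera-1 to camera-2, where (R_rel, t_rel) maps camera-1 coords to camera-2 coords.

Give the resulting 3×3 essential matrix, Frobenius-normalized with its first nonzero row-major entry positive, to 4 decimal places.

matrix = [0.1351 -0.5342 0.1214; 0.5528 0.3352 -0.0921; 0.4193 -0.2764 0.0541]

after S1 (invert_se3): R=[0.2326 -0.9463 0.2246; -0.3821 0.1235 0.9158; -0.8944 -0.2989 -0.3329], t=(-1.3579, -0.8031, -1.6537)
after S2 (compose_se3): R=[0.2563 -0.2679 0.9287; -0.2888 0.8957 0.3381; -0.9224 -0.3549 0.1522], t=(-1.0885, -0.6455, -1.7368)
after S3 (essential): [0.1351 -0.5342 0.1214; 0.5528 0.3352 -0.0921; 0.4193 -0.2764 0.0541]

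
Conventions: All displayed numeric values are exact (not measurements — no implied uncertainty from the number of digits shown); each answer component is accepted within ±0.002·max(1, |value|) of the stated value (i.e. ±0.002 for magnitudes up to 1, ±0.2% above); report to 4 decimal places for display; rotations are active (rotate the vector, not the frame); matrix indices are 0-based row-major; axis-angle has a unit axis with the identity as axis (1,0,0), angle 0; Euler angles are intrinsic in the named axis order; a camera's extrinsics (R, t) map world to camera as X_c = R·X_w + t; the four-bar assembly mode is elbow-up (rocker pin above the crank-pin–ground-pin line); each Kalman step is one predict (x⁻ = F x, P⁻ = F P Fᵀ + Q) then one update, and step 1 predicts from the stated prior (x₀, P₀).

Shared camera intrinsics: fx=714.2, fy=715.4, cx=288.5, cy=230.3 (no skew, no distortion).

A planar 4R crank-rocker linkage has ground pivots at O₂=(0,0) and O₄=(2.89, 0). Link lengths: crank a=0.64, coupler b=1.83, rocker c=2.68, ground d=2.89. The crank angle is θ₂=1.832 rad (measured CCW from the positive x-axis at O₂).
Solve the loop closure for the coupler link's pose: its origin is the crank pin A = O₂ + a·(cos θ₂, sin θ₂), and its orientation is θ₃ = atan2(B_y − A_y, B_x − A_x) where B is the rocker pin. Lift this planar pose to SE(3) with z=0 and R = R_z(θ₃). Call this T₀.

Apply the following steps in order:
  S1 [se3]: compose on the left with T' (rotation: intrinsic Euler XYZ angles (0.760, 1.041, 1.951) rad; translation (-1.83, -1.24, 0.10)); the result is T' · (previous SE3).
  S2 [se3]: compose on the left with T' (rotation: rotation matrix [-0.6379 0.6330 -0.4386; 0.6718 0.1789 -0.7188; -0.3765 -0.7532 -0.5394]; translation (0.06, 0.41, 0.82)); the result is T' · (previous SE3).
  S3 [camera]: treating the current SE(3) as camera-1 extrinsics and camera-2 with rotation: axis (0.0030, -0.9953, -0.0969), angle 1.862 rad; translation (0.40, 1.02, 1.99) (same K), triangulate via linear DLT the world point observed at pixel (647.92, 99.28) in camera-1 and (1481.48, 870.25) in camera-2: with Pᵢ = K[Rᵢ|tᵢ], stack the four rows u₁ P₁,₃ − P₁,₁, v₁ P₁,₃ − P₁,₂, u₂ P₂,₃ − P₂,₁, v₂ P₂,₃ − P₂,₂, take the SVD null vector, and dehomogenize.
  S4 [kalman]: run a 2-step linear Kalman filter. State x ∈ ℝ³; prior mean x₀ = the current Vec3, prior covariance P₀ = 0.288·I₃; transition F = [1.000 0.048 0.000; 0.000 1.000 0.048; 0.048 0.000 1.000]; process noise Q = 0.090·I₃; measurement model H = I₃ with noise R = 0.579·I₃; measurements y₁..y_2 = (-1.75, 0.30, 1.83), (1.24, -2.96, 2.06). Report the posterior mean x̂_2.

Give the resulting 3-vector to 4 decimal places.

source (fourbar_fk): coupler pose = R=[0.6754 -0.7375 0.0000; 0.7375 0.6754 0.0000; 0.0000 0.0000 1.0000], t=(-0.1653, 0.6183, 0.0000)
after S1 (compose_se3): R=[-0.4727 -0.1786 0.8629; -0.2999 -0.8882 -0.3482; 0.8286 -0.4234 0.3663], t=(-2.0891, -1.8224, 0.1569)
after S2 (compose_se3): R=[-0.2517 -0.2626 -0.9315; -0.9668 0.0254 0.2541; -0.0431 0.9646 -0.2603], t=(0.1702, -1.4324, 2.8946)
after S3 (triangulate): (-1.1918, 0.1757, -1.4287)
after S4 (kf_track): (-0.4503, -0.8679, 0.5679)

result = (-0.4503, -0.8679, 0.5679)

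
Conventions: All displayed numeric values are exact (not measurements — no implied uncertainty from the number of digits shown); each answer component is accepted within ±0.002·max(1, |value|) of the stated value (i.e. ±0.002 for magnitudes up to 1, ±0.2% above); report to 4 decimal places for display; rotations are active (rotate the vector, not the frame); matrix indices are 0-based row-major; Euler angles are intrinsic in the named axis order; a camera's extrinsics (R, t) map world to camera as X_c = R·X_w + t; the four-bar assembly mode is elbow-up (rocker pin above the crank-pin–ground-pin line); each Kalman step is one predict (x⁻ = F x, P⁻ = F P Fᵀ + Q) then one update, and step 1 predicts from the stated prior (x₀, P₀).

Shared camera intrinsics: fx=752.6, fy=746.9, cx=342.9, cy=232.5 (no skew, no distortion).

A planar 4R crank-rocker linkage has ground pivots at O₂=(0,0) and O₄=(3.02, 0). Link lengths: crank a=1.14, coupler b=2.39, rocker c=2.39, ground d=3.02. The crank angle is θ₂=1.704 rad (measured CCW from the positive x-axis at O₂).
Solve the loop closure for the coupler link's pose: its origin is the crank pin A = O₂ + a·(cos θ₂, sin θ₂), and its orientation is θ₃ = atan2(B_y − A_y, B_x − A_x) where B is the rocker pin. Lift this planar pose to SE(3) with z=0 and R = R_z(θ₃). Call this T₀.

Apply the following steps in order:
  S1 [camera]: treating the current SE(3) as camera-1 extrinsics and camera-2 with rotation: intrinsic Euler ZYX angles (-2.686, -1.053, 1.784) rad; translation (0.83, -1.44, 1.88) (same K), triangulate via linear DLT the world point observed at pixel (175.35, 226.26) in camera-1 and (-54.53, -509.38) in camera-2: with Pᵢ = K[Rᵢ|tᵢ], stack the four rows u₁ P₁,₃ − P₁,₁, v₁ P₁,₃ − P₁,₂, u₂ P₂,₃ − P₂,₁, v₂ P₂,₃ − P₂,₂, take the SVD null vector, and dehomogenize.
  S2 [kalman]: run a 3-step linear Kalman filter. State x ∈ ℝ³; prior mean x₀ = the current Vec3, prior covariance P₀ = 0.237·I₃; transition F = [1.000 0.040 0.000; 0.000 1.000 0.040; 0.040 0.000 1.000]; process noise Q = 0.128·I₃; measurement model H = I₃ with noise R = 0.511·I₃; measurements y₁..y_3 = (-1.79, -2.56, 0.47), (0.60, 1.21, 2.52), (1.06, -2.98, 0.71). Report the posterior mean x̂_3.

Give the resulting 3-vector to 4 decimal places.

result = (0.0994, -1.3887, 1.2378)

source (fourbar_fk): coupler pose = R=[0.9017 -0.4323 0.0000; 0.4323 0.9017 0.0000; 0.0000 0.0000 1.0000], t=(-0.1514, 1.1299, 0.0000)
after S1 (triangulate): (-0.6434, -0.9578, 1.4261)
after S2 (kf_track): (0.0994, -1.3887, 1.2378)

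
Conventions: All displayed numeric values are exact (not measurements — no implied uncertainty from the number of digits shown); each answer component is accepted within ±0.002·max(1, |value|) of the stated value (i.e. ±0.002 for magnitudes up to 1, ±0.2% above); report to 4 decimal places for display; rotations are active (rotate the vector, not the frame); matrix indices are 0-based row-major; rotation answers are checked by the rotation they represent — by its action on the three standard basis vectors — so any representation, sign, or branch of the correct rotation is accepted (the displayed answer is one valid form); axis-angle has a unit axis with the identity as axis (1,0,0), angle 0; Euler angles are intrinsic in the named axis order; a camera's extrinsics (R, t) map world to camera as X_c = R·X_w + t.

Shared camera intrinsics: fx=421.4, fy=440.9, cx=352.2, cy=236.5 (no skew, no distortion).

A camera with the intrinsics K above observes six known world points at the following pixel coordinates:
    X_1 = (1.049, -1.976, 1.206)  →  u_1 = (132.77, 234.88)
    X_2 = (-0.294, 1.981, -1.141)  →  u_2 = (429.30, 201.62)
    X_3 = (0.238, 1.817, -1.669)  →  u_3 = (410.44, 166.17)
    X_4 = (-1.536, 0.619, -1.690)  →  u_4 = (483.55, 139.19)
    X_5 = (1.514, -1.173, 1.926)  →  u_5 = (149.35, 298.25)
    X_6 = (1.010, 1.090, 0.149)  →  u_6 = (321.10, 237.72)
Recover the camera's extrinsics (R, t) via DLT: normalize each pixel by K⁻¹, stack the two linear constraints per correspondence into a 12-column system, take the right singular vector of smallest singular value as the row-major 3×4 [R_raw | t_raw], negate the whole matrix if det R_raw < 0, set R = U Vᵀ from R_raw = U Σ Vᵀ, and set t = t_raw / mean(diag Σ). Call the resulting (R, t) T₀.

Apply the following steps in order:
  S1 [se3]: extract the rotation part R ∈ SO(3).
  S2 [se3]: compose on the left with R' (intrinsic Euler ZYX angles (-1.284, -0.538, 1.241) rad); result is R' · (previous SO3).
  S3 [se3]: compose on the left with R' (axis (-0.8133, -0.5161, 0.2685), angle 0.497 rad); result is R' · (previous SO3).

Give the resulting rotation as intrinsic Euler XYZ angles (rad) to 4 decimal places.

source (pnp_recover): camera pose = R=[-0.7672 0.5281 -0.3639; -0.2116 0.3273 0.9209; 0.6055 0.7836 -0.1393], t=(-0.3000, -0.2601, 6.0511)
after S1 (rot_of_se3): [-0.7672 0.5281 -0.3639; -0.2116 0.3273 0.9209; 0.6055 0.7836 -0.1393]
after S2 (compose_so3): [-0.8010 -0.5628 0.2044; 0.4485 -0.3378 0.8275; -0.3966 0.7544 0.5230]
after S3 (compose_so3): [-0.6947 -0.7192 -0.0104; 0.1183 -0.1286 0.9846; -0.7095 0.6828 0.1744]

rotation (euler_xyz) = (-1.3955, -0.0104, 2.3389)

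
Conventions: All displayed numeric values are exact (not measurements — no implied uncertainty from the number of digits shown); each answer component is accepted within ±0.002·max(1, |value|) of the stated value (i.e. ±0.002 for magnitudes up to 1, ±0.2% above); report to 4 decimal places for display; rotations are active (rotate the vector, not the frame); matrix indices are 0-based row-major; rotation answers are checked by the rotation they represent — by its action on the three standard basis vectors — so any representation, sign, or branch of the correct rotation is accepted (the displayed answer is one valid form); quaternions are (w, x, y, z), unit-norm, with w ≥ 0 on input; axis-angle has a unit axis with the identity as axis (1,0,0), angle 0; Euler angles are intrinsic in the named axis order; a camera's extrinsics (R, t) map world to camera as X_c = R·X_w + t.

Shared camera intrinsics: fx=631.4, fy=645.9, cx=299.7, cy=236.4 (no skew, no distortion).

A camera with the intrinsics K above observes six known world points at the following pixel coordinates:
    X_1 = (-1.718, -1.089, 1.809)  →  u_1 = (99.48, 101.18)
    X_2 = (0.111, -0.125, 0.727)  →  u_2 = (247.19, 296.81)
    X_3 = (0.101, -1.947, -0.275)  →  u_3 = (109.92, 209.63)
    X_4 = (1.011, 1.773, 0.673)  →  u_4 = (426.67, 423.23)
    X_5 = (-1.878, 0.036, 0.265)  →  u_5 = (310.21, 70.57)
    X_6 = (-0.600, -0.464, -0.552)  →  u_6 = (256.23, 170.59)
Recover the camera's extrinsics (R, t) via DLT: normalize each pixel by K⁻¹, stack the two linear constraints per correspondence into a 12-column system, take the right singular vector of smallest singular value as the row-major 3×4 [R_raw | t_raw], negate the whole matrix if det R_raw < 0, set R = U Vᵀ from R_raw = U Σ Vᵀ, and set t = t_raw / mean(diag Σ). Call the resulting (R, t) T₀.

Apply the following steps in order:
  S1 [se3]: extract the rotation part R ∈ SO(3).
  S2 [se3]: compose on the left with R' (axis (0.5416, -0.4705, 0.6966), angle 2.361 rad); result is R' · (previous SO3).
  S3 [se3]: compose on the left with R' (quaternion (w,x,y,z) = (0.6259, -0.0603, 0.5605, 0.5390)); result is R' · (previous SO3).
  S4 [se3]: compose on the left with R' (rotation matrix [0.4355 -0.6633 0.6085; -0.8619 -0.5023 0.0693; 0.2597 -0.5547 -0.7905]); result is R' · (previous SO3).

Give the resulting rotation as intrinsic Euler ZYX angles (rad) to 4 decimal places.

source (pnp_recover): camera pose = R=[-0.1663 0.9691 -0.1824; 0.8868 0.2278 0.4021; 0.4312 -0.0949 -0.8973], t=(-0.2100, 0.1800, 6.3900)
after S1 (rot_of_se3): [-0.1663 0.9691 -0.1824; 0.8868 0.2278 0.4021; 0.4312 -0.0949 -0.8973]
after S2 (compose_so3): [-0.6511 -0.4431 -0.6162; -0.7094 0.0665 0.7017; -0.2699 0.8940 -0.3576]
after S3 (compose_so3): [0.4910 0.6125 -0.6195; -0.8708 0.3660 -0.3282; 0.0257 0.7006 0.7131]
after S4 (compose_so3): [0.8071 0.4503 0.3819; 0.0160 -0.6632 0.7483; 0.5902 -0.5978 -0.5425]

rotation (euler_zyx) = (0.0199, -0.6313, -2.3077)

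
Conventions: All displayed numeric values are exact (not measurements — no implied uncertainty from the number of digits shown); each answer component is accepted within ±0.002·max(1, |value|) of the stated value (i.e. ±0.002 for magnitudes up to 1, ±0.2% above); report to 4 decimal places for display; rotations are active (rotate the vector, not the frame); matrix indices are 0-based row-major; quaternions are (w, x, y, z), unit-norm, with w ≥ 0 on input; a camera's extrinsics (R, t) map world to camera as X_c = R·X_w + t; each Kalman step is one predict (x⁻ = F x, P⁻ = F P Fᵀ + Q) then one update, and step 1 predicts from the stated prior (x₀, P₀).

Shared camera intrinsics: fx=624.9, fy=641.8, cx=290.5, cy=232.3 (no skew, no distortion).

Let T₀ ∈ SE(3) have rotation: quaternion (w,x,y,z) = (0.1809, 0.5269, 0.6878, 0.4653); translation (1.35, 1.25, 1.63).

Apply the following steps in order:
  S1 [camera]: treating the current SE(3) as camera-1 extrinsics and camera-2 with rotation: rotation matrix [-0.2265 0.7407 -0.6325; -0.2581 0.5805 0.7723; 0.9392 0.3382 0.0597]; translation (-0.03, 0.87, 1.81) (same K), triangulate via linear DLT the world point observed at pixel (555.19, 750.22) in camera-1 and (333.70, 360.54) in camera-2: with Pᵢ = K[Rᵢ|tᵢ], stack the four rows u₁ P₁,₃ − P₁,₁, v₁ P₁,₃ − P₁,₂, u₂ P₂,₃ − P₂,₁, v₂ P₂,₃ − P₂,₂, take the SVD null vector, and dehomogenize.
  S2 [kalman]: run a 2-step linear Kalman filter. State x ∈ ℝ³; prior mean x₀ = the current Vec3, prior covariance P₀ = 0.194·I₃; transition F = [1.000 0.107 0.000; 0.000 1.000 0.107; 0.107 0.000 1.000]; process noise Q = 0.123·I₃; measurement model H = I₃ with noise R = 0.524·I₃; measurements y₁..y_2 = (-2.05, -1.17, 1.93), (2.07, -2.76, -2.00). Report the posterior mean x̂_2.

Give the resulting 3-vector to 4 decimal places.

result = (0.4732, -1.2464, -0.4831)

after S1 (triangulate): (0.7141, 0.1780, -0.3700)
after S2 (kf_track): (0.4732, -1.2464, -0.4831)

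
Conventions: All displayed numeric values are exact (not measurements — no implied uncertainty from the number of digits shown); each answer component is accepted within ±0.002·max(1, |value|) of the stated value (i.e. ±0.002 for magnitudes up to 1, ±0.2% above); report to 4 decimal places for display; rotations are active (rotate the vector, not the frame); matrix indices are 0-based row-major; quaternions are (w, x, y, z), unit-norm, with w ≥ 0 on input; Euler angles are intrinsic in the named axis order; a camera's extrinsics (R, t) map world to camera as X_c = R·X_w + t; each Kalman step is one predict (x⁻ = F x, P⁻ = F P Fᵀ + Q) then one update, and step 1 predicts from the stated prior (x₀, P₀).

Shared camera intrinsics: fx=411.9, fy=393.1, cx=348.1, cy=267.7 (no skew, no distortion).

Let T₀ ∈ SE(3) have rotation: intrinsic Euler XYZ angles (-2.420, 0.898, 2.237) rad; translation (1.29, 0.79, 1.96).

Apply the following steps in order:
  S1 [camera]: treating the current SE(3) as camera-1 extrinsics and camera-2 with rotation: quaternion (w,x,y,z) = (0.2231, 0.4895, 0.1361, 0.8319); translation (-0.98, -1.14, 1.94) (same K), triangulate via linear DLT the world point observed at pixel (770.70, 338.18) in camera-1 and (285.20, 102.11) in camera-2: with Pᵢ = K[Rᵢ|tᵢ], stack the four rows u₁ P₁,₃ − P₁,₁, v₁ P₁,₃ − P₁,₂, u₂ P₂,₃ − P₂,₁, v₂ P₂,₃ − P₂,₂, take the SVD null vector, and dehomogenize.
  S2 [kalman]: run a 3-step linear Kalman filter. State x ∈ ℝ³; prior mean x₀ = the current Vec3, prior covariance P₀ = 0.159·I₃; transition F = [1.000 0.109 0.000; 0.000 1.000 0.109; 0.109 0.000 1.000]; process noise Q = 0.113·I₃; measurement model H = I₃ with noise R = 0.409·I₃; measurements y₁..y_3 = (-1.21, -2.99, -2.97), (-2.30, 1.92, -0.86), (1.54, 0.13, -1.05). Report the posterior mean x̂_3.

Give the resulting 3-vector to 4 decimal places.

result = (-0.2515, -0.1310, -0.9978)

after S1 (triangulate): (-0.3842, -0.8028, 0.4527)
after S2 (kf_track): (-0.2515, -0.1310, -0.9978)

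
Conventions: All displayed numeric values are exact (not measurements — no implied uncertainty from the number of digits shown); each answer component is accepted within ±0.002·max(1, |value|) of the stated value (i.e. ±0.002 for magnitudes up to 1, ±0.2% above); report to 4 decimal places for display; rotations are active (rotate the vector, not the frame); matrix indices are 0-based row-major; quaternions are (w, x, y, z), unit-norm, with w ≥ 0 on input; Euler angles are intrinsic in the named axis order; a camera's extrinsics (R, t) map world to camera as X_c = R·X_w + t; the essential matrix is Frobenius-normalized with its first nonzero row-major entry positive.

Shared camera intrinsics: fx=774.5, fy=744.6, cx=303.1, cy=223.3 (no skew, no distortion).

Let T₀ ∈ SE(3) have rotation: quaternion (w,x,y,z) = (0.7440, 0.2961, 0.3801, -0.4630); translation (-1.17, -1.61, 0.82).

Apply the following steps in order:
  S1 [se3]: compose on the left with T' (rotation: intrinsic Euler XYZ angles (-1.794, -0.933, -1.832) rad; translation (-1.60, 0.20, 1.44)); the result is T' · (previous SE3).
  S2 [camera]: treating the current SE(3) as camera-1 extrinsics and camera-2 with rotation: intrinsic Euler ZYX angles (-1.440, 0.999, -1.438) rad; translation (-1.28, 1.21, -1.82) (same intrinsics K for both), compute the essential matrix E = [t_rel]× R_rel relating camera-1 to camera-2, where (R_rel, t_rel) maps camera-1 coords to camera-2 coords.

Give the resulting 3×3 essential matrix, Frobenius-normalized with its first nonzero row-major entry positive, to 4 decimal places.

matrix = [0.1297 -0.3568 -0.0966; -0.1016 -0.4295 0.5315; -0.2535 0.4018 0.3788]

after S1 (compose_se3): R=[0.3644 0.0160 -0.9311; -0.8619 0.3843 -0.3307; 0.3525 0.9231 0.1539], t=(-3.0050, -0.6480, 0.0471)
after S2 (essential): [0.1297 -0.3568 -0.0966; -0.1016 -0.4295 0.5315; -0.2535 0.4018 0.3788]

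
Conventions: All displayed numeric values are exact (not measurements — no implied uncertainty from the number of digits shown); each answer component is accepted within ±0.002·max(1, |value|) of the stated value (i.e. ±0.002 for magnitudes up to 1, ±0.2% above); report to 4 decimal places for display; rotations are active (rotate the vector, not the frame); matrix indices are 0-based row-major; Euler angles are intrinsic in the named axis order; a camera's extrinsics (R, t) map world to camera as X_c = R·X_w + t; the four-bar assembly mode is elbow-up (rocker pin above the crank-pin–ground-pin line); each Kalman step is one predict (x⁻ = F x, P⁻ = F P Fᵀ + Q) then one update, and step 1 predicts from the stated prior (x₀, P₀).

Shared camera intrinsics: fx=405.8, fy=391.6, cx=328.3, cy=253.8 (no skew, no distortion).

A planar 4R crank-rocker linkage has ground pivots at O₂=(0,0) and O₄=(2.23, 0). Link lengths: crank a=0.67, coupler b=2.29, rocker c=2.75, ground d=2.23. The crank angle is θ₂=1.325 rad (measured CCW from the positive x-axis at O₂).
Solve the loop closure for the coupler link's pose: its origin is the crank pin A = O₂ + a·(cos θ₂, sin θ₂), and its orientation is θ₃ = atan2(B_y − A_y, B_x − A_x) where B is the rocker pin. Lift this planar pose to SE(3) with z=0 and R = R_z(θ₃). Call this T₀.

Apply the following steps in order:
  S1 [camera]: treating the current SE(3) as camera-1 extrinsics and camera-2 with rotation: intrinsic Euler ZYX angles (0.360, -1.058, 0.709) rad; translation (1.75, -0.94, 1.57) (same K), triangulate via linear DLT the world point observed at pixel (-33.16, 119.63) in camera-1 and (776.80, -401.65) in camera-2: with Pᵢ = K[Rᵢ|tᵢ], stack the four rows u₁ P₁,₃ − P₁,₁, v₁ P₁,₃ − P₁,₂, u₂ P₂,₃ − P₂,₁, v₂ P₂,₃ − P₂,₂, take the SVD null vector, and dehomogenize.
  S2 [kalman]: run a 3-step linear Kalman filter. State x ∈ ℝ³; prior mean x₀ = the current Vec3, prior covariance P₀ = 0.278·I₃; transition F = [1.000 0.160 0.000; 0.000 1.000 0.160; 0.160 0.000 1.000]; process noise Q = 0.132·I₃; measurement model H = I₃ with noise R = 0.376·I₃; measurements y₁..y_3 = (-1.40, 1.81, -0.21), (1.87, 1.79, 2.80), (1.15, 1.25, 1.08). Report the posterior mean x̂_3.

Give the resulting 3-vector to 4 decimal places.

result = (0.8713, 1.5416, 1.2748)

source (fourbar_fk): coupler pose = R=[0.5196 -0.8544 0.0000; 0.8544 0.5196 0.0000; 0.0000 0.0000 1.0000], t=(0.1630, 0.6499, 0.0000)
after S1 (triangulate): (-1.0315, 0.1037, 0.5182)
after S2 (kf_track): (0.8713, 1.5416, 1.2748)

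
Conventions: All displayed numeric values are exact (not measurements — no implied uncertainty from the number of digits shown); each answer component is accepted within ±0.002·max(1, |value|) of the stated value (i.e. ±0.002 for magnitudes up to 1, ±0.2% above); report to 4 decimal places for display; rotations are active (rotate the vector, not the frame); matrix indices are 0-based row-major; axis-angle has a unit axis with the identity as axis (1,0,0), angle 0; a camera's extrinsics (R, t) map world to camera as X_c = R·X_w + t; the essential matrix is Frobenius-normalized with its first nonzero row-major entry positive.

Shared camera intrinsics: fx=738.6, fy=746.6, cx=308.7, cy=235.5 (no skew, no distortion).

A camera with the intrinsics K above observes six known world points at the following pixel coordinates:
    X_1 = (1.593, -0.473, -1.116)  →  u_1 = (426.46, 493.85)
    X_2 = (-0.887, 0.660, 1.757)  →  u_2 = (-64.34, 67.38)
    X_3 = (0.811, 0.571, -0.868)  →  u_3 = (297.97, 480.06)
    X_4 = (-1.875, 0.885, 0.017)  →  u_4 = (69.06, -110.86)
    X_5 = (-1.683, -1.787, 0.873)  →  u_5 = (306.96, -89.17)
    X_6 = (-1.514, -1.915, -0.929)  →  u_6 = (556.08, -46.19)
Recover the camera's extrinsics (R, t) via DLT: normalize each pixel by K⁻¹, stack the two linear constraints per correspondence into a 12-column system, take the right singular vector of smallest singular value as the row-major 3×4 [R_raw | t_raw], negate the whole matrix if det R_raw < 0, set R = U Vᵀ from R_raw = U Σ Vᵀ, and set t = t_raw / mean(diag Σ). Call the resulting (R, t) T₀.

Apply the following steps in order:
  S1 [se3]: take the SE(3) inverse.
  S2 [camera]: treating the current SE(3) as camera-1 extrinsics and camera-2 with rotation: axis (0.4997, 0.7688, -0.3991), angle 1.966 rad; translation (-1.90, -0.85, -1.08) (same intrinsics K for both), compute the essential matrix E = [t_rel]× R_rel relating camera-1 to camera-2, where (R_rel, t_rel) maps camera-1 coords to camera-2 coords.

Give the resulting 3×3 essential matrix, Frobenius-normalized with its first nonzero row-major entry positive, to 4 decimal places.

source (pnp_recover): camera pose = R=[-0.0142 -0.5958 -0.8030; 0.8964 0.3482 -0.2742; 0.4430 -0.7237 0.5291], t=(-0.4000, 0.0700, 4.2800)
after S1 (invert_se3): R=[-0.0142 0.8964 0.4430; -0.5958 0.3482 -0.7237; -0.8030 -0.2742 0.5291], t=(-1.9644, 2.8349, -2.5667)
after S2 (essential): [0.0166 -0.3477 -0.6155; -0.2008 -0.0081 -0.0061; 0.6776 0.0191 0.0059]

matrix = [0.0166 -0.3477 -0.6155; -0.2008 -0.0081 -0.0061; 0.6776 0.0191 0.0059]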